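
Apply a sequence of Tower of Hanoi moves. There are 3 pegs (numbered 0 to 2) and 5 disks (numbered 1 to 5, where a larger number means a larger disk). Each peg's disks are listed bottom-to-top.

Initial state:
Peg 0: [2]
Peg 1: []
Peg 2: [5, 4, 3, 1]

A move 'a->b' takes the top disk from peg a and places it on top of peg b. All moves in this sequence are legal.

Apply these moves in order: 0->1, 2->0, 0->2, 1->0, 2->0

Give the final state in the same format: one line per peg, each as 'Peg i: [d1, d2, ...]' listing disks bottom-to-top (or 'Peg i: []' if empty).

Answer: Peg 0: [2, 1]
Peg 1: []
Peg 2: [5, 4, 3]

Derivation:
After move 1 (0->1):
Peg 0: []
Peg 1: [2]
Peg 2: [5, 4, 3, 1]

After move 2 (2->0):
Peg 0: [1]
Peg 1: [2]
Peg 2: [5, 4, 3]

After move 3 (0->2):
Peg 0: []
Peg 1: [2]
Peg 2: [5, 4, 3, 1]

After move 4 (1->0):
Peg 0: [2]
Peg 1: []
Peg 2: [5, 4, 3, 1]

After move 5 (2->0):
Peg 0: [2, 1]
Peg 1: []
Peg 2: [5, 4, 3]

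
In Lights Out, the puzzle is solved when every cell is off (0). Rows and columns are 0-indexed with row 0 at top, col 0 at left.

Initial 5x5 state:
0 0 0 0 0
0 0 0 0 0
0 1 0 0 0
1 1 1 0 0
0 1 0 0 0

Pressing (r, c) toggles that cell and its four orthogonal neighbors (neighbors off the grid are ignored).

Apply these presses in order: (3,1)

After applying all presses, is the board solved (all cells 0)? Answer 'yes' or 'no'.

Answer: yes

Derivation:
After press 1 at (3,1):
0 0 0 0 0
0 0 0 0 0
0 0 0 0 0
0 0 0 0 0
0 0 0 0 0

Lights still on: 0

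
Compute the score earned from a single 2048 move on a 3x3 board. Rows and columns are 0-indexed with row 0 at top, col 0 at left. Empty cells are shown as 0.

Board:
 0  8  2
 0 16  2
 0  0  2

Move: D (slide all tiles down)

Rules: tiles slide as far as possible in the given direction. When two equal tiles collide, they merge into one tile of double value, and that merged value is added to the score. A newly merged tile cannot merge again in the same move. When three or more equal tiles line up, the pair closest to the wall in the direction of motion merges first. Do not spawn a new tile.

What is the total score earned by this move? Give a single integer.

Answer: 4

Derivation:
Slide down:
col 0: [0, 0, 0] -> [0, 0, 0]  score +0 (running 0)
col 1: [8, 16, 0] -> [0, 8, 16]  score +0 (running 0)
col 2: [2, 2, 2] -> [0, 2, 4]  score +4 (running 4)
Board after move:
 0  0  0
 0  8  2
 0 16  4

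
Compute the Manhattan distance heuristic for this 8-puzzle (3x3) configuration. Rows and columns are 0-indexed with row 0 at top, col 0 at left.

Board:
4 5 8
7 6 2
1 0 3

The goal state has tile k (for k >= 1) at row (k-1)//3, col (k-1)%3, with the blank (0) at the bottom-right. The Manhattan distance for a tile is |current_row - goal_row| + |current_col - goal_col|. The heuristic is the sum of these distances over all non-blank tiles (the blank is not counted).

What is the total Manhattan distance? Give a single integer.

Tile 4: at (0,0), goal (1,0), distance |0-1|+|0-0| = 1
Tile 5: at (0,1), goal (1,1), distance |0-1|+|1-1| = 1
Tile 8: at (0,2), goal (2,1), distance |0-2|+|2-1| = 3
Tile 7: at (1,0), goal (2,0), distance |1-2|+|0-0| = 1
Tile 6: at (1,1), goal (1,2), distance |1-1|+|1-2| = 1
Tile 2: at (1,2), goal (0,1), distance |1-0|+|2-1| = 2
Tile 1: at (2,0), goal (0,0), distance |2-0|+|0-0| = 2
Tile 3: at (2,2), goal (0,2), distance |2-0|+|2-2| = 2
Sum: 1 + 1 + 3 + 1 + 1 + 2 + 2 + 2 = 13

Answer: 13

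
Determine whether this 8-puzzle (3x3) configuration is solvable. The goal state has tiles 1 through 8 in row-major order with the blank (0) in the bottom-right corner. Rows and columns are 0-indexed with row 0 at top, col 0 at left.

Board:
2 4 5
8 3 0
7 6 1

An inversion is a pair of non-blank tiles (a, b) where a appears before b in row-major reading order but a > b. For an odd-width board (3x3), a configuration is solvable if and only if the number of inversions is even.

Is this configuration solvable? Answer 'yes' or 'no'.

Inversions (pairs i<j in row-major order where tile[i] > tile[j] > 0): 13
13 is odd, so the puzzle is not solvable.

Answer: no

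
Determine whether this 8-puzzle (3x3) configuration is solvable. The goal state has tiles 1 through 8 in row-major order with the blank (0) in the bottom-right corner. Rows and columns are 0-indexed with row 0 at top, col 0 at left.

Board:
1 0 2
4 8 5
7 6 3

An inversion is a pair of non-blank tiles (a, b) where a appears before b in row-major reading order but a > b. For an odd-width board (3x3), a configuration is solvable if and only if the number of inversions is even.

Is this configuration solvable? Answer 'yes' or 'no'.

Inversions (pairs i<j in row-major order where tile[i] > tile[j] > 0): 9
9 is odd, so the puzzle is not solvable.

Answer: no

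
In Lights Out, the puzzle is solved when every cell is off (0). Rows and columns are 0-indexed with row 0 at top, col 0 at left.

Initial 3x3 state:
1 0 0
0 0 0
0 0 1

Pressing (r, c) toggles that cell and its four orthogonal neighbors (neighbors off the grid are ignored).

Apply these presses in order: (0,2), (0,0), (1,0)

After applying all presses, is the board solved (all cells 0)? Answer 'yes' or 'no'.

After press 1 at (0,2):
1 1 1
0 0 1
0 0 1

After press 2 at (0,0):
0 0 1
1 0 1
0 0 1

After press 3 at (1,0):
1 0 1
0 1 1
1 0 1

Lights still on: 6

Answer: no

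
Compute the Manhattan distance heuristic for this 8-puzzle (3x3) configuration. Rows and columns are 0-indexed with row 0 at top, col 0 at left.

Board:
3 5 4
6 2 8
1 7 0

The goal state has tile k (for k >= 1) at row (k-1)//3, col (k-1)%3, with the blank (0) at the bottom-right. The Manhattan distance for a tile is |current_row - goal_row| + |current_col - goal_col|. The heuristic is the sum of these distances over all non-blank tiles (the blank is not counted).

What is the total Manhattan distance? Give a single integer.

Tile 3: at (0,0), goal (0,2), distance |0-0|+|0-2| = 2
Tile 5: at (0,1), goal (1,1), distance |0-1|+|1-1| = 1
Tile 4: at (0,2), goal (1,0), distance |0-1|+|2-0| = 3
Tile 6: at (1,0), goal (1,2), distance |1-1|+|0-2| = 2
Tile 2: at (1,1), goal (0,1), distance |1-0|+|1-1| = 1
Tile 8: at (1,2), goal (2,1), distance |1-2|+|2-1| = 2
Tile 1: at (2,0), goal (0,0), distance |2-0|+|0-0| = 2
Tile 7: at (2,1), goal (2,0), distance |2-2|+|1-0| = 1
Sum: 2 + 1 + 3 + 2 + 1 + 2 + 2 + 1 = 14

Answer: 14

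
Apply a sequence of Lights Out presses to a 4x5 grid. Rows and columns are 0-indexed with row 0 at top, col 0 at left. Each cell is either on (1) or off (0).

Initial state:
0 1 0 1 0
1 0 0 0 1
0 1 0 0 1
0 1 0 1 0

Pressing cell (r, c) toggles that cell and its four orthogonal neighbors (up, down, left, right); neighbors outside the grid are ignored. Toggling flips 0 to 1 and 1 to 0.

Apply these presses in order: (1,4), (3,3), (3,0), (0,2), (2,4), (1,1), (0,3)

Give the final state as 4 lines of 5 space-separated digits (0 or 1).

Answer: 0 1 0 1 0
0 1 0 0 1
1 0 0 0 1
1 0 1 0 0

Derivation:
After press 1 at (1,4):
0 1 0 1 1
1 0 0 1 0
0 1 0 0 0
0 1 0 1 0

After press 2 at (3,3):
0 1 0 1 1
1 0 0 1 0
0 1 0 1 0
0 1 1 0 1

After press 3 at (3,0):
0 1 0 1 1
1 0 0 1 0
1 1 0 1 0
1 0 1 0 1

After press 4 at (0,2):
0 0 1 0 1
1 0 1 1 0
1 1 0 1 0
1 0 1 0 1

After press 5 at (2,4):
0 0 1 0 1
1 0 1 1 1
1 1 0 0 1
1 0 1 0 0

After press 6 at (1,1):
0 1 1 0 1
0 1 0 1 1
1 0 0 0 1
1 0 1 0 0

After press 7 at (0,3):
0 1 0 1 0
0 1 0 0 1
1 0 0 0 1
1 0 1 0 0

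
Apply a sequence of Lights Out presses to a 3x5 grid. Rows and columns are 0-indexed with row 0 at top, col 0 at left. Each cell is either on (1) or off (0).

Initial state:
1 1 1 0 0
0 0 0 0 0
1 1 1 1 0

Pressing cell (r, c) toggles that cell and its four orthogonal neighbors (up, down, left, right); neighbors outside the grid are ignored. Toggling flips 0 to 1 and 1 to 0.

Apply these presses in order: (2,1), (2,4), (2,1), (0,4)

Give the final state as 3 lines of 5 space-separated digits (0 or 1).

After press 1 at (2,1):
1 1 1 0 0
0 1 0 0 0
0 0 0 1 0

After press 2 at (2,4):
1 1 1 0 0
0 1 0 0 1
0 0 0 0 1

After press 3 at (2,1):
1 1 1 0 0
0 0 0 0 1
1 1 1 0 1

After press 4 at (0,4):
1 1 1 1 1
0 0 0 0 0
1 1 1 0 1

Answer: 1 1 1 1 1
0 0 0 0 0
1 1 1 0 1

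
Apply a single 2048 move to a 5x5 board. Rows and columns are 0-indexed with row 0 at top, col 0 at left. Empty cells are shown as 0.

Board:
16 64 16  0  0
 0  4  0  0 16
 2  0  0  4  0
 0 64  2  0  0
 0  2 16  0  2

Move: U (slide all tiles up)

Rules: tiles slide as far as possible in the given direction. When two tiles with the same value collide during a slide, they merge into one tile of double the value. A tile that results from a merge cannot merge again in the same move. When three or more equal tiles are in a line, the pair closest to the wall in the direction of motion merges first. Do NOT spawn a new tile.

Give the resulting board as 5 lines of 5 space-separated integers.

Slide up:
col 0: [16, 0, 2, 0, 0] -> [16, 2, 0, 0, 0]
col 1: [64, 4, 0, 64, 2] -> [64, 4, 64, 2, 0]
col 2: [16, 0, 0, 2, 16] -> [16, 2, 16, 0, 0]
col 3: [0, 0, 4, 0, 0] -> [4, 0, 0, 0, 0]
col 4: [0, 16, 0, 0, 2] -> [16, 2, 0, 0, 0]

Answer: 16 64 16  4 16
 2  4  2  0  2
 0 64 16  0  0
 0  2  0  0  0
 0  0  0  0  0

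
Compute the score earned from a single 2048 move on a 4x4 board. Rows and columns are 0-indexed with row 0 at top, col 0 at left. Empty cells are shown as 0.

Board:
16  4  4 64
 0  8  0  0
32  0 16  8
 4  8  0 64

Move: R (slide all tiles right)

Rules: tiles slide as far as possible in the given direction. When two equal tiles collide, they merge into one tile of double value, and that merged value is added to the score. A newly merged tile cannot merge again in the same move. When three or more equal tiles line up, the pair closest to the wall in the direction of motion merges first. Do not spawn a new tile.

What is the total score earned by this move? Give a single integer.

Answer: 8

Derivation:
Slide right:
row 0: [16, 4, 4, 64] -> [0, 16, 8, 64]  score +8 (running 8)
row 1: [0, 8, 0, 0] -> [0, 0, 0, 8]  score +0 (running 8)
row 2: [32, 0, 16, 8] -> [0, 32, 16, 8]  score +0 (running 8)
row 3: [4, 8, 0, 64] -> [0, 4, 8, 64]  score +0 (running 8)
Board after move:
 0 16  8 64
 0  0  0  8
 0 32 16  8
 0  4  8 64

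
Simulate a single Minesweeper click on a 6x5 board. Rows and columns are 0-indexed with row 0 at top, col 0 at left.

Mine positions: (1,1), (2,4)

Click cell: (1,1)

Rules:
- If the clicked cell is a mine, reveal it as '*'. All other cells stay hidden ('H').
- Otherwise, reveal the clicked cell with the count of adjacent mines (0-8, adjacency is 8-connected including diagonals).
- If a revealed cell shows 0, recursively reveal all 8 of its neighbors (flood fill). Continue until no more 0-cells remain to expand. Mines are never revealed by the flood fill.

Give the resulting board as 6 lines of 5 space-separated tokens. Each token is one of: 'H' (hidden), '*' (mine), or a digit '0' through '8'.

H H H H H
H * H H H
H H H H H
H H H H H
H H H H H
H H H H H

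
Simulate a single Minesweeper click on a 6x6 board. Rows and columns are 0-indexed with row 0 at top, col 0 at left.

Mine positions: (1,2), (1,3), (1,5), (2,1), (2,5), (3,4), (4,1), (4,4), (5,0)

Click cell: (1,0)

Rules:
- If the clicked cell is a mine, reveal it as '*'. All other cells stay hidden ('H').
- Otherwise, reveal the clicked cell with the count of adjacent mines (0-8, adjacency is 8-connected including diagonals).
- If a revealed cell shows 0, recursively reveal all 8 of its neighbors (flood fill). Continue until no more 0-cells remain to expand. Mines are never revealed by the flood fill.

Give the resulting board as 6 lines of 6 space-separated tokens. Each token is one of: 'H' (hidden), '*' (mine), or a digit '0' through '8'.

H H H H H H
1 H H H H H
H H H H H H
H H H H H H
H H H H H H
H H H H H H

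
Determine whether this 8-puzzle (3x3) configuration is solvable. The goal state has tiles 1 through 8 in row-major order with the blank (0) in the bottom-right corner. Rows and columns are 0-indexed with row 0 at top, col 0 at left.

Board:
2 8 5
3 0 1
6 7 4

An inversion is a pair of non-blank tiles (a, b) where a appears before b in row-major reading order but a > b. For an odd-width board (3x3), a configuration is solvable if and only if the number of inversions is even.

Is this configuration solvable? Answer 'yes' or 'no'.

Answer: no

Derivation:
Inversions (pairs i<j in row-major order where tile[i] > tile[j] > 0): 13
13 is odd, so the puzzle is not solvable.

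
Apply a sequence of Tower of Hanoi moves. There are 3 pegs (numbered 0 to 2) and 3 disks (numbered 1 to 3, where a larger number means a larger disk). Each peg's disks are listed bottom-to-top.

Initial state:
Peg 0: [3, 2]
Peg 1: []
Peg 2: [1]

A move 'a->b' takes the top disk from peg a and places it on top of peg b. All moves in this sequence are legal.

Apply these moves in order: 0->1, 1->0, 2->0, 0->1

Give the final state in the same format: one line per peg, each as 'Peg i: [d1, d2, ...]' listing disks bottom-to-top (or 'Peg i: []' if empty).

After move 1 (0->1):
Peg 0: [3]
Peg 1: [2]
Peg 2: [1]

After move 2 (1->0):
Peg 0: [3, 2]
Peg 1: []
Peg 2: [1]

After move 3 (2->0):
Peg 0: [3, 2, 1]
Peg 1: []
Peg 2: []

After move 4 (0->1):
Peg 0: [3, 2]
Peg 1: [1]
Peg 2: []

Answer: Peg 0: [3, 2]
Peg 1: [1]
Peg 2: []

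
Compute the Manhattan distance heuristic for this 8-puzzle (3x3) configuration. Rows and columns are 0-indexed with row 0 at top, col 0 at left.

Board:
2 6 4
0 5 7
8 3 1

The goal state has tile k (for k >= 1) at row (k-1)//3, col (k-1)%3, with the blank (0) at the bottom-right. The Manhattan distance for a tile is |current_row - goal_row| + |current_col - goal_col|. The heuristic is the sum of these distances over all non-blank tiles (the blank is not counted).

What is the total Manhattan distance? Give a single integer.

Answer: 17

Derivation:
Tile 2: (0,0)->(0,1) = 1
Tile 6: (0,1)->(1,2) = 2
Tile 4: (0,2)->(1,0) = 3
Tile 5: (1,1)->(1,1) = 0
Tile 7: (1,2)->(2,0) = 3
Tile 8: (2,0)->(2,1) = 1
Tile 3: (2,1)->(0,2) = 3
Tile 1: (2,2)->(0,0) = 4
Sum: 1 + 2 + 3 + 0 + 3 + 1 + 3 + 4 = 17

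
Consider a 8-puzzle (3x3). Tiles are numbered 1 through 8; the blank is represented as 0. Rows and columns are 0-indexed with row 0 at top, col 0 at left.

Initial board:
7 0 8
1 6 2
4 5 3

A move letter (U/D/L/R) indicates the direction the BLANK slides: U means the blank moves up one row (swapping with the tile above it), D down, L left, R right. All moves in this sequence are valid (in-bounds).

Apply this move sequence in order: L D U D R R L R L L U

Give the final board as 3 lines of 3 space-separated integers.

After move 1 (L):
0 7 8
1 6 2
4 5 3

After move 2 (D):
1 7 8
0 6 2
4 5 3

After move 3 (U):
0 7 8
1 6 2
4 5 3

After move 4 (D):
1 7 8
0 6 2
4 5 3

After move 5 (R):
1 7 8
6 0 2
4 5 3

After move 6 (R):
1 7 8
6 2 0
4 5 3

After move 7 (L):
1 7 8
6 0 2
4 5 3

After move 8 (R):
1 7 8
6 2 0
4 5 3

After move 9 (L):
1 7 8
6 0 2
4 5 3

After move 10 (L):
1 7 8
0 6 2
4 5 3

After move 11 (U):
0 7 8
1 6 2
4 5 3

Answer: 0 7 8
1 6 2
4 5 3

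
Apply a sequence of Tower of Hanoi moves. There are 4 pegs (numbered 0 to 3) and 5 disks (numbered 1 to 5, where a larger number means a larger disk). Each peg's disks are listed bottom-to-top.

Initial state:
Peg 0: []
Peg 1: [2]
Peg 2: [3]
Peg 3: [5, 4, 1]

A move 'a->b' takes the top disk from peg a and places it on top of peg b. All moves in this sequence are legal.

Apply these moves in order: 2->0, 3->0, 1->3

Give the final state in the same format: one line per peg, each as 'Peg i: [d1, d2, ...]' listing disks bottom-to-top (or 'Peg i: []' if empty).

After move 1 (2->0):
Peg 0: [3]
Peg 1: [2]
Peg 2: []
Peg 3: [5, 4, 1]

After move 2 (3->0):
Peg 0: [3, 1]
Peg 1: [2]
Peg 2: []
Peg 3: [5, 4]

After move 3 (1->3):
Peg 0: [3, 1]
Peg 1: []
Peg 2: []
Peg 3: [5, 4, 2]

Answer: Peg 0: [3, 1]
Peg 1: []
Peg 2: []
Peg 3: [5, 4, 2]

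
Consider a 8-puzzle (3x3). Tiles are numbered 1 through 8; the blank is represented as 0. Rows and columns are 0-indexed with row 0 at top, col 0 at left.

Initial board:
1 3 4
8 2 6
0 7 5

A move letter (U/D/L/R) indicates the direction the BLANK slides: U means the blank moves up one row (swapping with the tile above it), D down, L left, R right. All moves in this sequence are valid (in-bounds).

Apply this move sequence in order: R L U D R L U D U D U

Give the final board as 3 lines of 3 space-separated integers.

After move 1 (R):
1 3 4
8 2 6
7 0 5

After move 2 (L):
1 3 4
8 2 6
0 7 5

After move 3 (U):
1 3 4
0 2 6
8 7 5

After move 4 (D):
1 3 4
8 2 6
0 7 5

After move 5 (R):
1 3 4
8 2 6
7 0 5

After move 6 (L):
1 3 4
8 2 6
0 7 5

After move 7 (U):
1 3 4
0 2 6
8 7 5

After move 8 (D):
1 3 4
8 2 6
0 7 5

After move 9 (U):
1 3 4
0 2 6
8 7 5

After move 10 (D):
1 3 4
8 2 6
0 7 5

After move 11 (U):
1 3 4
0 2 6
8 7 5

Answer: 1 3 4
0 2 6
8 7 5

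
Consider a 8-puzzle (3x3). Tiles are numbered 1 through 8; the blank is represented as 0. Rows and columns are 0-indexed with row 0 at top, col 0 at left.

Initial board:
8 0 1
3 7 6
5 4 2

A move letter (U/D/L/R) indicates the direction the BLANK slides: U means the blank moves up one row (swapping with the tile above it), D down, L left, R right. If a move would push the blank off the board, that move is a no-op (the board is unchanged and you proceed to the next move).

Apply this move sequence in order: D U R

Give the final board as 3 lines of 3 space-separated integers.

Answer: 8 1 0
3 7 6
5 4 2

Derivation:
After move 1 (D):
8 7 1
3 0 6
5 4 2

After move 2 (U):
8 0 1
3 7 6
5 4 2

After move 3 (R):
8 1 0
3 7 6
5 4 2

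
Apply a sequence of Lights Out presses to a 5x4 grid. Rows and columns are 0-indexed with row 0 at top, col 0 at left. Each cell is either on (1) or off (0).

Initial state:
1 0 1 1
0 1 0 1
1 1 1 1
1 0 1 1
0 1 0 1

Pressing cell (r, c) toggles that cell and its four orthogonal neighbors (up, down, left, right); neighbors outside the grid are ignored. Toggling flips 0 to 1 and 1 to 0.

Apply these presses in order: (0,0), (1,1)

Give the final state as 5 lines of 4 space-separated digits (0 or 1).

After press 1 at (0,0):
0 1 1 1
1 1 0 1
1 1 1 1
1 0 1 1
0 1 0 1

After press 2 at (1,1):
0 0 1 1
0 0 1 1
1 0 1 1
1 0 1 1
0 1 0 1

Answer: 0 0 1 1
0 0 1 1
1 0 1 1
1 0 1 1
0 1 0 1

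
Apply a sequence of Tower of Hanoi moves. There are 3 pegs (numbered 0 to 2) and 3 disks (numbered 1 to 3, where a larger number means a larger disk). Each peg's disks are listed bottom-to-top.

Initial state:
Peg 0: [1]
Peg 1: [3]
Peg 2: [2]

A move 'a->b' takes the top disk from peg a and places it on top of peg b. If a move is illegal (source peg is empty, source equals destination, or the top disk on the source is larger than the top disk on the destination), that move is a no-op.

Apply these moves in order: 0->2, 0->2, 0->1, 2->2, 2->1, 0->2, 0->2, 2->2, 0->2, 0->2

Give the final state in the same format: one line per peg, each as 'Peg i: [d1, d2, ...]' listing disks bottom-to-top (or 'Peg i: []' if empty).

After move 1 (0->2):
Peg 0: []
Peg 1: [3]
Peg 2: [2, 1]

After move 2 (0->2):
Peg 0: []
Peg 1: [3]
Peg 2: [2, 1]

After move 3 (0->1):
Peg 0: []
Peg 1: [3]
Peg 2: [2, 1]

After move 4 (2->2):
Peg 0: []
Peg 1: [3]
Peg 2: [2, 1]

After move 5 (2->1):
Peg 0: []
Peg 1: [3, 1]
Peg 2: [2]

After move 6 (0->2):
Peg 0: []
Peg 1: [3, 1]
Peg 2: [2]

After move 7 (0->2):
Peg 0: []
Peg 1: [3, 1]
Peg 2: [2]

After move 8 (2->2):
Peg 0: []
Peg 1: [3, 1]
Peg 2: [2]

After move 9 (0->2):
Peg 0: []
Peg 1: [3, 1]
Peg 2: [2]

After move 10 (0->2):
Peg 0: []
Peg 1: [3, 1]
Peg 2: [2]

Answer: Peg 0: []
Peg 1: [3, 1]
Peg 2: [2]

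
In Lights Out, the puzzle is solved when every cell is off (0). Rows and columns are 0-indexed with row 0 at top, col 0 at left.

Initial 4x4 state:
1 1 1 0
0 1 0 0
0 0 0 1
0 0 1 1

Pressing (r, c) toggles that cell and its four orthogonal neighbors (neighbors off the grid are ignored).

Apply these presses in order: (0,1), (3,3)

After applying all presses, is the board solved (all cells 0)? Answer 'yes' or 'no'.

After press 1 at (0,1):
0 0 0 0
0 0 0 0
0 0 0 1
0 0 1 1

After press 2 at (3,3):
0 0 0 0
0 0 0 0
0 0 0 0
0 0 0 0

Lights still on: 0

Answer: yes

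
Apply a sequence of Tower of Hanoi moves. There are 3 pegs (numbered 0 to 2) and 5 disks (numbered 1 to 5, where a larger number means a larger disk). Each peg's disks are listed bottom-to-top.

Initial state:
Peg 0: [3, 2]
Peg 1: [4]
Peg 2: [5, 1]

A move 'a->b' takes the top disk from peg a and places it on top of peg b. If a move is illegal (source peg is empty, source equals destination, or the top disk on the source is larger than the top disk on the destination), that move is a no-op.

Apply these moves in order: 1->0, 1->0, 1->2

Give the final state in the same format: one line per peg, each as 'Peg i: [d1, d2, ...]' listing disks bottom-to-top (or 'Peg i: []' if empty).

Answer: Peg 0: [3, 2]
Peg 1: [4]
Peg 2: [5, 1]

Derivation:
After move 1 (1->0):
Peg 0: [3, 2]
Peg 1: [4]
Peg 2: [5, 1]

After move 2 (1->0):
Peg 0: [3, 2]
Peg 1: [4]
Peg 2: [5, 1]

After move 3 (1->2):
Peg 0: [3, 2]
Peg 1: [4]
Peg 2: [5, 1]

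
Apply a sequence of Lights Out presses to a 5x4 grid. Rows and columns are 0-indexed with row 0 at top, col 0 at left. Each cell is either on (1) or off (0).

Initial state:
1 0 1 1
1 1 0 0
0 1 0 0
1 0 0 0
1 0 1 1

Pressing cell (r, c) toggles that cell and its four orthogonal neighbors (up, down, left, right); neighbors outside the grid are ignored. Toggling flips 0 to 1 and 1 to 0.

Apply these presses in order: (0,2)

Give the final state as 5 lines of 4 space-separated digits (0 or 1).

Answer: 1 1 0 0
1 1 1 0
0 1 0 0
1 0 0 0
1 0 1 1

Derivation:
After press 1 at (0,2):
1 1 0 0
1 1 1 0
0 1 0 0
1 0 0 0
1 0 1 1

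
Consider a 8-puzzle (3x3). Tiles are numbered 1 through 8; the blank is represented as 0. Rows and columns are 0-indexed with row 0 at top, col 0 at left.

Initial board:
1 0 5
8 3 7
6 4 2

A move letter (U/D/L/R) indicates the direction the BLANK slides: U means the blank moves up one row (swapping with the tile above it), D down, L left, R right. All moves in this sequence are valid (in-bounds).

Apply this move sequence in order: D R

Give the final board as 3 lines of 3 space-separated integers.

Answer: 1 3 5
8 7 0
6 4 2

Derivation:
After move 1 (D):
1 3 5
8 0 7
6 4 2

After move 2 (R):
1 3 5
8 7 0
6 4 2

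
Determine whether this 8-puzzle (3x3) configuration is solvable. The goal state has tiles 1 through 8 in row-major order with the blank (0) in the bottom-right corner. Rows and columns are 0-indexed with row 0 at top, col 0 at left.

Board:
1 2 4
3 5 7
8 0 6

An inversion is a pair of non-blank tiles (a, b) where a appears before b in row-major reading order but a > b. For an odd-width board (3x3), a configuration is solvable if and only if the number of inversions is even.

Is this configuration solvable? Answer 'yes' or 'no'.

Inversions (pairs i<j in row-major order where tile[i] > tile[j] > 0): 3
3 is odd, so the puzzle is not solvable.

Answer: no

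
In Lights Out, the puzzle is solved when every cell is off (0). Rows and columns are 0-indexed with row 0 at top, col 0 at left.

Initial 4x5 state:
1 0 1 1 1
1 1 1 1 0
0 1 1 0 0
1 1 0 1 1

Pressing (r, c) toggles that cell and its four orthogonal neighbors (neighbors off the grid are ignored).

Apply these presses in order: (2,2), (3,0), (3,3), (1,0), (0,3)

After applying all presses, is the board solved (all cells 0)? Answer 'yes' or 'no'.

After press 1 at (2,2):
1 0 1 1 1
1 1 0 1 0
0 0 0 1 0
1 1 1 1 1

After press 2 at (3,0):
1 0 1 1 1
1 1 0 1 0
1 0 0 1 0
0 0 1 1 1

After press 3 at (3,3):
1 0 1 1 1
1 1 0 1 0
1 0 0 0 0
0 0 0 0 0

After press 4 at (1,0):
0 0 1 1 1
0 0 0 1 0
0 0 0 0 0
0 0 0 0 0

After press 5 at (0,3):
0 0 0 0 0
0 0 0 0 0
0 0 0 0 0
0 0 0 0 0

Lights still on: 0

Answer: yes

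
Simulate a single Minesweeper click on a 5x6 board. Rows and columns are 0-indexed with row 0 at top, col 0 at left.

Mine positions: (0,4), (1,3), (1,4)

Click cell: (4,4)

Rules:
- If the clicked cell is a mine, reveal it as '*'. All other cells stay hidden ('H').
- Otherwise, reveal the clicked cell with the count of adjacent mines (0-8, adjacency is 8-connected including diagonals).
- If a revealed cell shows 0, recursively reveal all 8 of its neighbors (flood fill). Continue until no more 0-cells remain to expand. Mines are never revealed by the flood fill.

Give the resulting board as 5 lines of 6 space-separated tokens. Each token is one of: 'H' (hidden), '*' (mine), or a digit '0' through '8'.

0 0 1 H H H
0 0 1 H H H
0 0 1 2 2 1
0 0 0 0 0 0
0 0 0 0 0 0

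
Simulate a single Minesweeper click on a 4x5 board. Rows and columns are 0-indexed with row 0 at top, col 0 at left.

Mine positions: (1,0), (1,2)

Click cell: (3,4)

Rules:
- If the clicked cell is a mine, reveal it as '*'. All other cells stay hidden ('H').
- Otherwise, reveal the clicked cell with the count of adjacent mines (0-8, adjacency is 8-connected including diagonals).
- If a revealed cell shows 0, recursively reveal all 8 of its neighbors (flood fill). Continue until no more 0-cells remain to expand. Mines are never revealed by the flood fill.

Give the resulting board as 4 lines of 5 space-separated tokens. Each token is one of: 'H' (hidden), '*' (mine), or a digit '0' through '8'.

H H H 1 0
H H H 1 0
1 2 1 1 0
0 0 0 0 0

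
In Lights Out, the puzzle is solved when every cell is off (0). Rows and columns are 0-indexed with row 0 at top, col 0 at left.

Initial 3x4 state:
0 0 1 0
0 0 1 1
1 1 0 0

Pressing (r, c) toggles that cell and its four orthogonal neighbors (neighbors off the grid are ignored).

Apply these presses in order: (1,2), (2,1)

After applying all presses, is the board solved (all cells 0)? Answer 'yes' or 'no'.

After press 1 at (1,2):
0 0 0 0
0 1 0 0
1 1 1 0

After press 2 at (2,1):
0 0 0 0
0 0 0 0
0 0 0 0

Lights still on: 0

Answer: yes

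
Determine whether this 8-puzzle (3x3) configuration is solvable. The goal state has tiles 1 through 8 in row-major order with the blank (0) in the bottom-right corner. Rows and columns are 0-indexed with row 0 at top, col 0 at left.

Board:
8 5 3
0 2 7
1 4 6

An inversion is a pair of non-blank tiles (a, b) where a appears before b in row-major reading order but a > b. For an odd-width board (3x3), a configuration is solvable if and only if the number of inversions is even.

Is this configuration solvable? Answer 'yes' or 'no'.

Inversions (pairs i<j in row-major order where tile[i] > tile[j] > 0): 17
17 is odd, so the puzzle is not solvable.

Answer: no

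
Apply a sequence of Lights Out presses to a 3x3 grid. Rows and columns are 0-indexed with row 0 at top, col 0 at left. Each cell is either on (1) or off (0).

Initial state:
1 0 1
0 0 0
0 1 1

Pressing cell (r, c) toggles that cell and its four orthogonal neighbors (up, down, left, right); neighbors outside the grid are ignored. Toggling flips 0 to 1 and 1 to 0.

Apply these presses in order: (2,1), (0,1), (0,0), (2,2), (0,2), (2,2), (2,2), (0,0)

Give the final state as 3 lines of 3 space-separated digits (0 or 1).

Answer: 0 0 1
0 0 0
1 1 1

Derivation:
After press 1 at (2,1):
1 0 1
0 1 0
1 0 0

After press 2 at (0,1):
0 1 0
0 0 0
1 0 0

After press 3 at (0,0):
1 0 0
1 0 0
1 0 0

After press 4 at (2,2):
1 0 0
1 0 1
1 1 1

After press 5 at (0,2):
1 1 1
1 0 0
1 1 1

After press 6 at (2,2):
1 1 1
1 0 1
1 0 0

After press 7 at (2,2):
1 1 1
1 0 0
1 1 1

After press 8 at (0,0):
0 0 1
0 0 0
1 1 1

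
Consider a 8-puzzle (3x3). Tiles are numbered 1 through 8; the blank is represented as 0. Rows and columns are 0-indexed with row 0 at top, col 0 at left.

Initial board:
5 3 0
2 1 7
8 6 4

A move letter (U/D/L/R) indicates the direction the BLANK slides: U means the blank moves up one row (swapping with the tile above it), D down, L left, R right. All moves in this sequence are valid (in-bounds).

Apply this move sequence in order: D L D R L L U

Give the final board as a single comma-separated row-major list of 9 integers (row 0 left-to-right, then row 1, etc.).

Answer: 5, 3, 7, 0, 6, 1, 2, 8, 4

Derivation:
After move 1 (D):
5 3 7
2 1 0
8 6 4

After move 2 (L):
5 3 7
2 0 1
8 6 4

After move 3 (D):
5 3 7
2 6 1
8 0 4

After move 4 (R):
5 3 7
2 6 1
8 4 0

After move 5 (L):
5 3 7
2 6 1
8 0 4

After move 6 (L):
5 3 7
2 6 1
0 8 4

After move 7 (U):
5 3 7
0 6 1
2 8 4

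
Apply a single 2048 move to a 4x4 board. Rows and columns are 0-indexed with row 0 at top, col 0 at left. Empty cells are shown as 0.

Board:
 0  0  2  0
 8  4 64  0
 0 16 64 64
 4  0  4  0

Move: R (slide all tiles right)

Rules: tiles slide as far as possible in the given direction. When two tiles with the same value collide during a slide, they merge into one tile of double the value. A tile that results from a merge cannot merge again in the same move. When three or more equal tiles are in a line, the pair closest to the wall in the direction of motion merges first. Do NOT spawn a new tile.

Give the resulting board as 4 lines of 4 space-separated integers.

Slide right:
row 0: [0, 0, 2, 0] -> [0, 0, 0, 2]
row 1: [8, 4, 64, 0] -> [0, 8, 4, 64]
row 2: [0, 16, 64, 64] -> [0, 0, 16, 128]
row 3: [4, 0, 4, 0] -> [0, 0, 0, 8]

Answer:   0   0   0   2
  0   8   4  64
  0   0  16 128
  0   0   0   8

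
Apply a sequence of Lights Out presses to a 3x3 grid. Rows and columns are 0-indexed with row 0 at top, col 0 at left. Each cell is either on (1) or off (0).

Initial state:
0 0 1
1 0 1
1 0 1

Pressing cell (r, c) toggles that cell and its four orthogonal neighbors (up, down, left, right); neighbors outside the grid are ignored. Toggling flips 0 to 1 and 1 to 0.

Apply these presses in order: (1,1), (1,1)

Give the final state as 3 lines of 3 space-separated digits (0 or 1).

After press 1 at (1,1):
0 1 1
0 1 0
1 1 1

After press 2 at (1,1):
0 0 1
1 0 1
1 0 1

Answer: 0 0 1
1 0 1
1 0 1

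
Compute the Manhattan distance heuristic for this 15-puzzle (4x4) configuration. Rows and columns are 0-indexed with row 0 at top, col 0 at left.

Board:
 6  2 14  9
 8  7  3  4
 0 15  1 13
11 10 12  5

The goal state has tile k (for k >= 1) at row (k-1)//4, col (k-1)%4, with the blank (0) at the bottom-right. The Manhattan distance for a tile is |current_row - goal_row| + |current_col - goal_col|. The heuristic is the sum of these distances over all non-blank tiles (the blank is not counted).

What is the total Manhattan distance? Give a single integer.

Answer: 38

Derivation:
Tile 6: (0,0)->(1,1) = 2
Tile 2: (0,1)->(0,1) = 0
Tile 14: (0,2)->(3,1) = 4
Tile 9: (0,3)->(2,0) = 5
Tile 8: (1,0)->(1,3) = 3
Tile 7: (1,1)->(1,2) = 1
Tile 3: (1,2)->(0,2) = 1
Tile 4: (1,3)->(0,3) = 1
Tile 15: (2,1)->(3,2) = 2
Tile 1: (2,2)->(0,0) = 4
Tile 13: (2,3)->(3,0) = 4
Tile 11: (3,0)->(2,2) = 3
Tile 10: (3,1)->(2,1) = 1
Tile 12: (3,2)->(2,3) = 2
Tile 5: (3,3)->(1,0) = 5
Sum: 2 + 0 + 4 + 5 + 3 + 1 + 1 + 1 + 2 + 4 + 4 + 3 + 1 + 2 + 5 = 38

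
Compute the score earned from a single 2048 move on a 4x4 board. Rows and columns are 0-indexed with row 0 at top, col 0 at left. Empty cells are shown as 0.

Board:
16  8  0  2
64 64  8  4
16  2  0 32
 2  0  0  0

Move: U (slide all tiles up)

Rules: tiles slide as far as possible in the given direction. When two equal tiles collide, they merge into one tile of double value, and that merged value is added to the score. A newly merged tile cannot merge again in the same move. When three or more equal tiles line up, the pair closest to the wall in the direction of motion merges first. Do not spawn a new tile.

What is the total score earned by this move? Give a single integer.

Slide up:
col 0: [16, 64, 16, 2] -> [16, 64, 16, 2]  score +0 (running 0)
col 1: [8, 64, 2, 0] -> [8, 64, 2, 0]  score +0 (running 0)
col 2: [0, 8, 0, 0] -> [8, 0, 0, 0]  score +0 (running 0)
col 3: [2, 4, 32, 0] -> [2, 4, 32, 0]  score +0 (running 0)
Board after move:
16  8  8  2
64 64  0  4
16  2  0 32
 2  0  0  0

Answer: 0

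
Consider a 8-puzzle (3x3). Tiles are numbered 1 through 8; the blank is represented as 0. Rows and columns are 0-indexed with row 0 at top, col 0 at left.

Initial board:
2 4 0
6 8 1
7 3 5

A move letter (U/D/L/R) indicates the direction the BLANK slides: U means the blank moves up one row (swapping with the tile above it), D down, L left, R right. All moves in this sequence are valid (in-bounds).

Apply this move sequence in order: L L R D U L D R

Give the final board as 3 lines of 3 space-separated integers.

Answer: 6 2 4
8 0 1
7 3 5

Derivation:
After move 1 (L):
2 0 4
6 8 1
7 3 5

After move 2 (L):
0 2 4
6 8 1
7 3 5

After move 3 (R):
2 0 4
6 8 1
7 3 5

After move 4 (D):
2 8 4
6 0 1
7 3 5

After move 5 (U):
2 0 4
6 8 1
7 3 5

After move 6 (L):
0 2 4
6 8 1
7 3 5

After move 7 (D):
6 2 4
0 8 1
7 3 5

After move 8 (R):
6 2 4
8 0 1
7 3 5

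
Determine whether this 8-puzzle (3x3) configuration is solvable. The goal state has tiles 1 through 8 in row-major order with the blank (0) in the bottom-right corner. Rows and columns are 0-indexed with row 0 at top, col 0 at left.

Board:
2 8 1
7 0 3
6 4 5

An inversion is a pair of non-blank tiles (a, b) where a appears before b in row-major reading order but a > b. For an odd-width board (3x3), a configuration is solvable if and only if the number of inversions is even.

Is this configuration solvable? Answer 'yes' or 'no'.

Inversions (pairs i<j in row-major order where tile[i] > tile[j] > 0): 13
13 is odd, so the puzzle is not solvable.

Answer: no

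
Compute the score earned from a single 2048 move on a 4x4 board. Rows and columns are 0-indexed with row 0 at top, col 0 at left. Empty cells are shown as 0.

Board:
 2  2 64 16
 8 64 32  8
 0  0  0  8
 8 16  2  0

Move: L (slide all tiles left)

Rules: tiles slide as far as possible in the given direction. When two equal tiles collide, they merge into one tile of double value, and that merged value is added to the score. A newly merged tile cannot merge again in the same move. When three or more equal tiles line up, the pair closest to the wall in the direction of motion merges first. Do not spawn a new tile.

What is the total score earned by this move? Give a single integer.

Answer: 4

Derivation:
Slide left:
row 0: [2, 2, 64, 16] -> [4, 64, 16, 0]  score +4 (running 4)
row 1: [8, 64, 32, 8] -> [8, 64, 32, 8]  score +0 (running 4)
row 2: [0, 0, 0, 8] -> [8, 0, 0, 0]  score +0 (running 4)
row 3: [8, 16, 2, 0] -> [8, 16, 2, 0]  score +0 (running 4)
Board after move:
 4 64 16  0
 8 64 32  8
 8  0  0  0
 8 16  2  0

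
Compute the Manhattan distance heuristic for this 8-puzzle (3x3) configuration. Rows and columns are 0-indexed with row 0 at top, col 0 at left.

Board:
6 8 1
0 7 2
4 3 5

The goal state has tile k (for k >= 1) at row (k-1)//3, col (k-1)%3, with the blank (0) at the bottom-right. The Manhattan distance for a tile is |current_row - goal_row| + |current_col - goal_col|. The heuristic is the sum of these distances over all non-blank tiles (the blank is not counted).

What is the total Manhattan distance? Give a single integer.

Tile 6: at (0,0), goal (1,2), distance |0-1|+|0-2| = 3
Tile 8: at (0,1), goal (2,1), distance |0-2|+|1-1| = 2
Tile 1: at (0,2), goal (0,0), distance |0-0|+|2-0| = 2
Tile 7: at (1,1), goal (2,0), distance |1-2|+|1-0| = 2
Tile 2: at (1,2), goal (0,1), distance |1-0|+|2-1| = 2
Tile 4: at (2,0), goal (1,0), distance |2-1|+|0-0| = 1
Tile 3: at (2,1), goal (0,2), distance |2-0|+|1-2| = 3
Tile 5: at (2,2), goal (1,1), distance |2-1|+|2-1| = 2
Sum: 3 + 2 + 2 + 2 + 2 + 1 + 3 + 2 = 17

Answer: 17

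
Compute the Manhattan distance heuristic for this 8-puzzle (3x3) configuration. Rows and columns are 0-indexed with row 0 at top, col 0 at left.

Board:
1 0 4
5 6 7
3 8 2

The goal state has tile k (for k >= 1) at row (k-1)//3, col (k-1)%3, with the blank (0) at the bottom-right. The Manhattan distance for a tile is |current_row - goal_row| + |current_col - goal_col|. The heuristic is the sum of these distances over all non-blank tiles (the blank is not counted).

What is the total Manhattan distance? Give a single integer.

Answer: 15

Derivation:
Tile 1: at (0,0), goal (0,0), distance |0-0|+|0-0| = 0
Tile 4: at (0,2), goal (1,0), distance |0-1|+|2-0| = 3
Tile 5: at (1,0), goal (1,1), distance |1-1|+|0-1| = 1
Tile 6: at (1,1), goal (1,2), distance |1-1|+|1-2| = 1
Tile 7: at (1,2), goal (2,0), distance |1-2|+|2-0| = 3
Tile 3: at (2,0), goal (0,2), distance |2-0|+|0-2| = 4
Tile 8: at (2,1), goal (2,1), distance |2-2|+|1-1| = 0
Tile 2: at (2,2), goal (0,1), distance |2-0|+|2-1| = 3
Sum: 0 + 3 + 1 + 1 + 3 + 4 + 0 + 3 = 15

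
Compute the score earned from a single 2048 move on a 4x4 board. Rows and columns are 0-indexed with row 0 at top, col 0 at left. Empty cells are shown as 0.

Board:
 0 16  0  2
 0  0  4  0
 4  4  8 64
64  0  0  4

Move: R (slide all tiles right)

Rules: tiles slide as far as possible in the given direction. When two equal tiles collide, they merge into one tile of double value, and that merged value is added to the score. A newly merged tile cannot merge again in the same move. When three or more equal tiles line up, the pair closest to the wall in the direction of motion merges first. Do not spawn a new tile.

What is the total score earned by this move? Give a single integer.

Answer: 8

Derivation:
Slide right:
row 0: [0, 16, 0, 2] -> [0, 0, 16, 2]  score +0 (running 0)
row 1: [0, 0, 4, 0] -> [0, 0, 0, 4]  score +0 (running 0)
row 2: [4, 4, 8, 64] -> [0, 8, 8, 64]  score +8 (running 8)
row 3: [64, 0, 0, 4] -> [0, 0, 64, 4]  score +0 (running 8)
Board after move:
 0  0 16  2
 0  0  0  4
 0  8  8 64
 0  0 64  4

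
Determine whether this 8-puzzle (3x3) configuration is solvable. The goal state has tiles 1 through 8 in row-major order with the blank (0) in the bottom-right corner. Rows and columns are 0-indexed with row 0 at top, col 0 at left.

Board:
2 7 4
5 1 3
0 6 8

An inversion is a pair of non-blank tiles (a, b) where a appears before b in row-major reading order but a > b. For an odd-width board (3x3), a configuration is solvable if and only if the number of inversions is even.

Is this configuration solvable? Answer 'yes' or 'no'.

Inversions (pairs i<j in row-major order where tile[i] > tile[j] > 0): 10
10 is even, so the puzzle is solvable.

Answer: yes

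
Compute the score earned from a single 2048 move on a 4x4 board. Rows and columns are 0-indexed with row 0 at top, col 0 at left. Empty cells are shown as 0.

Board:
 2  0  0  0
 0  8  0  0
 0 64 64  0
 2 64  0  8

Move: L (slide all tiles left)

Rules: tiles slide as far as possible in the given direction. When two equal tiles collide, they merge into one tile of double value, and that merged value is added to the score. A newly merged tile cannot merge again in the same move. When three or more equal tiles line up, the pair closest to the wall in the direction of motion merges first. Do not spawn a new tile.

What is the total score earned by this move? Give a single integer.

Slide left:
row 0: [2, 0, 0, 0] -> [2, 0, 0, 0]  score +0 (running 0)
row 1: [0, 8, 0, 0] -> [8, 0, 0, 0]  score +0 (running 0)
row 2: [0, 64, 64, 0] -> [128, 0, 0, 0]  score +128 (running 128)
row 3: [2, 64, 0, 8] -> [2, 64, 8, 0]  score +0 (running 128)
Board after move:
  2   0   0   0
  8   0   0   0
128   0   0   0
  2  64   8   0

Answer: 128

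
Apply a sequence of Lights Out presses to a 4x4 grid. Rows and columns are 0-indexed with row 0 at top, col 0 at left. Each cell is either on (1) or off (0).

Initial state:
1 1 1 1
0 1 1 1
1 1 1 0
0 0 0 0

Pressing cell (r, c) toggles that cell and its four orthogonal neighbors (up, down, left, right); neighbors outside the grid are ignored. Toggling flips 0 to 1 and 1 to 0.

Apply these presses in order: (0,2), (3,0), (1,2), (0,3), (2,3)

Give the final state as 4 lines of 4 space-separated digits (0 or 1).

Answer: 1 0 0 1
0 0 1 0
0 1 1 1
1 1 0 1

Derivation:
After press 1 at (0,2):
1 0 0 0
0 1 0 1
1 1 1 0
0 0 0 0

After press 2 at (3,0):
1 0 0 0
0 1 0 1
0 1 1 0
1 1 0 0

After press 3 at (1,2):
1 0 1 0
0 0 1 0
0 1 0 0
1 1 0 0

After press 4 at (0,3):
1 0 0 1
0 0 1 1
0 1 0 0
1 1 0 0

After press 5 at (2,3):
1 0 0 1
0 0 1 0
0 1 1 1
1 1 0 1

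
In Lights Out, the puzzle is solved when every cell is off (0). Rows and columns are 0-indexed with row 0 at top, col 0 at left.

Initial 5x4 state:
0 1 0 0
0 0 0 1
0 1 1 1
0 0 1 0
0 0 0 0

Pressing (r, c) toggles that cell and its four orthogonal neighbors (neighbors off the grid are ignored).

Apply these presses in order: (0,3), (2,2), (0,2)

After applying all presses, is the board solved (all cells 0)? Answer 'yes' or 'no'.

After press 1 at (0,3):
0 1 1 1
0 0 0 0
0 1 1 1
0 0 1 0
0 0 0 0

After press 2 at (2,2):
0 1 1 1
0 0 1 0
0 0 0 0
0 0 0 0
0 0 0 0

After press 3 at (0,2):
0 0 0 0
0 0 0 0
0 0 0 0
0 0 0 0
0 0 0 0

Lights still on: 0

Answer: yes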